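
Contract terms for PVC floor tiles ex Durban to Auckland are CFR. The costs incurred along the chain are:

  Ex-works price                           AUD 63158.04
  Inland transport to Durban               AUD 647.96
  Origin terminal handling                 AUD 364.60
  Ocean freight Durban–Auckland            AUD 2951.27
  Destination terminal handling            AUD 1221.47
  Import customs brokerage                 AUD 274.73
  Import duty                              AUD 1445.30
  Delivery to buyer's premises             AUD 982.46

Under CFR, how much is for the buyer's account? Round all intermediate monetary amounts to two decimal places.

Buyer's account: AUD 3923.96

CFR: the seller pays costs through ocean freight to the destination port, but not insurance.
Seller's account: goods 63158.04 + inland to port 647.96 + origin terminal 364.60 + freight 2951.27 = 67121.87
Buyer's account: destination terminal 1221.47 + brokerage 274.73 + duty 1445.30 + delivery 982.46 = 3923.96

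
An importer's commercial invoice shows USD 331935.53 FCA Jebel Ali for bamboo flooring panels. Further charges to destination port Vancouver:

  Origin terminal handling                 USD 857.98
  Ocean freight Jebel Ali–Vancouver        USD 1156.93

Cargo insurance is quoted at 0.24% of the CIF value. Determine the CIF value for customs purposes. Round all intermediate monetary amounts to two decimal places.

Let C be the CIF value. C = FCA price + pre-shipment costs + freight + 0.24% × C
C − 0.24% × C = 331935.53 + 857.98 + 1156.93
0.9976 × C = 333950.44
C = 333950.44 / 0.9976 = 334753.85
Insurance premium = 0.24% × 334753.85 = 803.41

CIF value: USD 334753.85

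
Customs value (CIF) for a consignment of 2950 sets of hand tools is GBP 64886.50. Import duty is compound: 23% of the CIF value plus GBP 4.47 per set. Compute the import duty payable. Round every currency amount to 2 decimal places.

Ad valorem component: 64886.50 × 23% = 14923.90
Specific component: 2950 × 4.47 = 13186.50
Import duty = 14923.90 + 13186.50 = 28110.40

Import duty: GBP 28110.40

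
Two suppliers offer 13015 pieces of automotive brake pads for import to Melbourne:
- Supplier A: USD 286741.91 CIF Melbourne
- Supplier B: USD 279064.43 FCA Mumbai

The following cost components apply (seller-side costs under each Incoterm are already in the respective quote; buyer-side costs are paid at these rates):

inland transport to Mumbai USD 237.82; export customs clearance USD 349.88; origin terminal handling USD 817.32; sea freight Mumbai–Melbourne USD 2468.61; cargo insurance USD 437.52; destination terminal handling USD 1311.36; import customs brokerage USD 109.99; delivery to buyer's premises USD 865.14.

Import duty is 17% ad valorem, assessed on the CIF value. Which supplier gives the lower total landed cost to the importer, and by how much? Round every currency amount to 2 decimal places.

Supplier A (CIF):
The CIF price already equals the CIF value: 286741.91
Import duty = 286741.91 × 17% = 48746.12
Buyer bears (A): 1311.36 + 109.99 + 865.14 = 2286.49
Landed cost (A) = invoice 286741.91 + 2286.49 + duty 48746.12 = 337774.52
Supplier B (FCA):
CIF value = FCA price + origin terminal + freight + insurance = 279064.43 + 817.32 + 2468.61 + 437.52 = 282787.88
Import duty = 282787.88 × 17% = 48073.94
Buyer bears (B): 817.32 + 2468.61 + 437.52 + 1311.36 + 109.99 + 865.14 = 6009.94
Landed cost (B) = invoice 279064.43 + 6009.94 + duty 48073.94 = 333148.31
Difference = |337774.52 − 333148.31| = 4626.21

Supplier B is cheaper by USD 4626.21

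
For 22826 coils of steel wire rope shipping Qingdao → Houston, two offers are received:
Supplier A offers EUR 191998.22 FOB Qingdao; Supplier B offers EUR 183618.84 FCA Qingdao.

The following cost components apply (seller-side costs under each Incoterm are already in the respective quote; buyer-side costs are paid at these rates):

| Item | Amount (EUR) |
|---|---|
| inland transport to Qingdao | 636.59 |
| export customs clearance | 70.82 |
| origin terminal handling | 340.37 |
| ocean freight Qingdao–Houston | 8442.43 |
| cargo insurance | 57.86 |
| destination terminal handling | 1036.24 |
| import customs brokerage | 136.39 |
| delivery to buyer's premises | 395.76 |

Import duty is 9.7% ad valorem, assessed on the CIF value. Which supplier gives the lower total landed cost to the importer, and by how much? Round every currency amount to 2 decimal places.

Supplier B is cheaper by EUR 8818.80

Supplier A (FOB):
CIF value = FOB price + freight + insurance = 191998.22 + 8442.43 + 57.86 = 200498.51
Import duty = 200498.51 × 9.7% = 19448.36
Buyer bears (A): 8442.43 + 57.86 + 1036.24 + 136.39 + 395.76 = 10068.68
Landed cost (A) = invoice 191998.22 + 10068.68 + duty 19448.36 = 221515.26
Supplier B (FCA):
CIF value = FCA price + origin terminal + freight + insurance = 183618.84 + 340.37 + 8442.43 + 57.86 = 192459.50
Import duty = 192459.50 × 9.7% = 18668.57
Buyer bears (B): 340.37 + 8442.43 + 57.86 + 1036.24 + 136.39 + 395.76 = 10409.05
Landed cost (B) = invoice 183618.84 + 10409.05 + duty 18668.57 = 212696.46
Difference = |221515.26 − 212696.46| = 8818.80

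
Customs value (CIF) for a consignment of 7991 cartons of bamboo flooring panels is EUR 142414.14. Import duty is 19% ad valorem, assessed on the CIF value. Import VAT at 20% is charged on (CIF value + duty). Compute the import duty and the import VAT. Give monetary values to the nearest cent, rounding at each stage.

Import duty: EUR 27058.69; import VAT: EUR 33894.57

Import duty = 142414.14 × 19% = 27058.69
VAT base = CIF + duty = 142414.14 + 27058.69 = 169472.83
Import VAT = 169472.83 × 20% = 33894.57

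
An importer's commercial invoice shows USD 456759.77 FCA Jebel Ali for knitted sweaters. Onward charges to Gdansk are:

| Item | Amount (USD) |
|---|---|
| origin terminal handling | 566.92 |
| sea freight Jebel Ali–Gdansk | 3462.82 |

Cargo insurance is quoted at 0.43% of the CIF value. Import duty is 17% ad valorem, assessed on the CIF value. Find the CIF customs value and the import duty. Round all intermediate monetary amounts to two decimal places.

CIF value: USD 462779.46; import duty: USD 78672.51

Let C be the CIF value. C = FCA price + pre-shipment costs + freight + 0.43% × C
C − 0.43% × C = 456759.77 + 566.92 + 3462.82
0.9957 × C = 460789.51
C = 460789.51 / 0.9957 = 462779.46
Insurance premium = 0.43% × 462779.46 = 1989.95
Import duty = 462779.46 × 17% = 78672.51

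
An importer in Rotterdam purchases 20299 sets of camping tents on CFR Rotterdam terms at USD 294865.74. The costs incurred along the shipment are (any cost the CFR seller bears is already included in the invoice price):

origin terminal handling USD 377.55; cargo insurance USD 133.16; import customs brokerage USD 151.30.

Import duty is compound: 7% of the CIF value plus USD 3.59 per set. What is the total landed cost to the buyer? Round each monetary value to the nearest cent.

Total landed cost: USD 388673.53

CFR: the seller pays costs through ocean freight to the destination port, but not insurance.
Already in the invoice (seller's account under CFR): origin terminal — exclude.
CIF value = CFR price + insurance = 294865.74 + 133.16 = 294998.90
Ad valorem component: 294998.90 × 7% = 20649.92
Specific component: 20299 × 3.59 = 72873.41
Import duty = 20649.92 + 72873.41 = 93523.33
Buyer bears: insurance 133.16 + brokerage 151.30 + duty 93523.33 = 93807.79
Landed cost = invoice 294865.74 + 93807.79 = 388673.53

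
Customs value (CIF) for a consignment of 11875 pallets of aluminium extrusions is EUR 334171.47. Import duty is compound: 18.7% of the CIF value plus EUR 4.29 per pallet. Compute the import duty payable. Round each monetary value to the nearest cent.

Ad valorem component: 334171.47 × 18.7% = 62490.06
Specific component: 11875 × 4.29 = 50943.75
Import duty = 62490.06 + 50943.75 = 113433.81

Import duty: EUR 113433.81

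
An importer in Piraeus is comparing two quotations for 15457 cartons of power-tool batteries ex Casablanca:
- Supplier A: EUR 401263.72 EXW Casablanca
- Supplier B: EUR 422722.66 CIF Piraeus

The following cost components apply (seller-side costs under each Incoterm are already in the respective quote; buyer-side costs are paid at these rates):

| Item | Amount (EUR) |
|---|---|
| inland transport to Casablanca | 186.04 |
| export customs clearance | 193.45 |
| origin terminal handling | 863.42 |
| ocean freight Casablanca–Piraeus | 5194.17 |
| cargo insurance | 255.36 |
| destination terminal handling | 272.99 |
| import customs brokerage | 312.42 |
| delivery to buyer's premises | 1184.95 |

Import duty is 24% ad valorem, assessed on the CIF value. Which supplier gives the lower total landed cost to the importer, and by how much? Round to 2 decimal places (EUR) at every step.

Supplier A (EXW):
CIF value = EXW price + inland to port + export clearance + origin terminal + freight + insurance = 401263.72 + 186.04 + 193.45 + 863.42 + 5194.17 + 255.36 = 407956.16
Import duty = 407956.16 × 24% = 97909.48
Buyer bears (A): 186.04 + 193.45 + 863.42 + 5194.17 + 255.36 + 272.99 + 312.42 + 1184.95 = 8462.80
Landed cost (A) = invoice 401263.72 + 8462.80 + duty 97909.48 = 507636.00
Supplier B (CIF):
The CIF price already equals the CIF value: 422722.66
Import duty = 422722.66 × 24% = 101453.44
Buyer bears (B): 272.99 + 312.42 + 1184.95 = 1770.36
Landed cost (B) = invoice 422722.66 + 1770.36 + duty 101453.44 = 525946.46
Difference = |507636.00 − 525946.46| = 18310.46

Supplier A is cheaper by EUR 18310.46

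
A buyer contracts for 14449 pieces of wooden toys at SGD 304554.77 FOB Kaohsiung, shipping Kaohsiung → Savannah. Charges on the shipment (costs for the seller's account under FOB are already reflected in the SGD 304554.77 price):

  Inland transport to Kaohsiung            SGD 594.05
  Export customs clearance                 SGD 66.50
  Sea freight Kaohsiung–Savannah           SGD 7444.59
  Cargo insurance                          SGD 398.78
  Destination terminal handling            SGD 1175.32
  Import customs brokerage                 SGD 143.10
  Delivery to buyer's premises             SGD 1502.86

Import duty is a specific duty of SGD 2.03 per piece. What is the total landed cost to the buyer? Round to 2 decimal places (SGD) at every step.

Total landed cost: SGD 344550.89

FOB: the seller bears costs until goods are on board at the origin port; the buyer bears freight, insurance and all costs thereafter.
Already in the invoice (seller's account under FOB): inland to port, export clearance — exclude.
CIF value = FOB price + freight + insurance = 304554.77 + 7444.59 + 398.78 = 312398.14
Import duty = 14449 × 2.03 = 29331.47
Buyer bears: freight 7444.59 + insurance 398.78 + destination terminal 1175.32 + brokerage 143.10 + delivery 1502.86 + duty 29331.47 = 39996.12
Landed cost = invoice 304554.77 + 39996.12 = 344550.89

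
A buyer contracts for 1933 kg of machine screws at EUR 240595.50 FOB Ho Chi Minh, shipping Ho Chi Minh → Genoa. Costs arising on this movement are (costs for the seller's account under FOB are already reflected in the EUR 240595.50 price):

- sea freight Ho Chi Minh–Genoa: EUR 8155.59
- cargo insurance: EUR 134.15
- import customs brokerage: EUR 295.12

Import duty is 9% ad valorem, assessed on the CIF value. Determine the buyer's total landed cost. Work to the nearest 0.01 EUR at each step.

Total landed cost: EUR 271580.03

FOB: the seller bears costs until goods are on board at the origin port; the buyer bears freight, insurance and all costs thereafter.
CIF value = FOB price + freight + insurance = 240595.50 + 8155.59 + 134.15 = 248885.24
Import duty = 248885.24 × 9% = 22399.67
Buyer bears: freight 8155.59 + insurance 134.15 + brokerage 295.12 + duty 22399.67 = 30984.53
Landed cost = invoice 240595.50 + 30984.53 = 271580.03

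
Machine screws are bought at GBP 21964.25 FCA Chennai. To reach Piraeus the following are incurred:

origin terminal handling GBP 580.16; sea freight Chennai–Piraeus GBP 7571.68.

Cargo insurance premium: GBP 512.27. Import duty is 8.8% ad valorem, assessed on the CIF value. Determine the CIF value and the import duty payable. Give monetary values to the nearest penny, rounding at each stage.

CIF value: GBP 30628.36; import duty: GBP 2695.30

CIF = FCA price + pre-shipment costs + freight + insurance
CIF = 21964.25 + 580.16 + 7571.68 + 512.27 = 30628.36
Import duty = 30628.36 × 8.8% = 2695.30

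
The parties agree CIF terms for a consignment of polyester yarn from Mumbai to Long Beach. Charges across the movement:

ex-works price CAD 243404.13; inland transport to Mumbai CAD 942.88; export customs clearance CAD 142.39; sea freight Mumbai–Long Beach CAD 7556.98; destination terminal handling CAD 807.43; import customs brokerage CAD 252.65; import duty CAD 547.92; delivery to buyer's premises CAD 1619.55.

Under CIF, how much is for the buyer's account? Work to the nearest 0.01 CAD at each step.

Buyer's account: CAD 3227.55

CIF: the seller pays costs through ocean freight and marine insurance to the destination port.
Seller's account: goods 243404.13 + inland to port 942.88 + export clearance 142.39 + freight 7556.98 = 252046.38
Buyer's account: destination terminal 807.43 + brokerage 252.65 + duty 547.92 + delivery 1619.55 = 3227.55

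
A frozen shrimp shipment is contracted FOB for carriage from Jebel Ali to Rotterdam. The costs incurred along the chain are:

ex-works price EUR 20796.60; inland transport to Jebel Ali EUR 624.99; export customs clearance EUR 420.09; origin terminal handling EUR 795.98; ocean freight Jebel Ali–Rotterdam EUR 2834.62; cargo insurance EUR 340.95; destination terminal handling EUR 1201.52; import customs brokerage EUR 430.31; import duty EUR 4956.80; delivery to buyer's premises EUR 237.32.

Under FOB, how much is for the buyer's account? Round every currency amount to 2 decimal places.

Buyer's account: EUR 10001.52

FOB: the seller bears costs until goods are on board at the origin port; the buyer bears freight, insurance and all costs thereafter.
Seller's account: goods 20796.60 + inland to port 624.99 + export clearance 420.09 + origin terminal 795.98 = 22637.66
Buyer's account: freight 2834.62 + insurance 340.95 + destination terminal 1201.52 + brokerage 430.31 + duty 4956.80 + delivery 237.32 = 10001.52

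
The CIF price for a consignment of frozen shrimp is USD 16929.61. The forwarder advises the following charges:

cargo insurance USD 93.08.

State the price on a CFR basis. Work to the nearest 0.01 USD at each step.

From CIF to CFR, the seller no longer bears: insurance.
CFR price = 16929.61 − 93.08 = 16836.53

CFR price: USD 16836.53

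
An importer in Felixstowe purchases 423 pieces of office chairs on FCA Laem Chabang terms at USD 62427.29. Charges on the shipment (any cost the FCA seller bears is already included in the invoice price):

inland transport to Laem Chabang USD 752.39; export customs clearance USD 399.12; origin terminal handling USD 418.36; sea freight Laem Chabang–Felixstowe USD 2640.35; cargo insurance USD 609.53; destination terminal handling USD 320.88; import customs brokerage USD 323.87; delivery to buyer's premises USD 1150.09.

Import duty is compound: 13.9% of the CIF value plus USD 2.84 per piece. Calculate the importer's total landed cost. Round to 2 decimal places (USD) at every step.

Total landed cost: USD 78278.97

FCA: the seller delivers export-cleared goods to the carrier; the buyer bears costs from that point.
Already in the invoice (seller's account under FCA): inland to port, export clearance — exclude.
CIF value = FCA price + origin terminal + freight + insurance = 62427.29 + 418.36 + 2640.35 + 609.53 = 66095.53
Ad valorem component: 66095.53 × 13.9% = 9187.28
Specific component: 423 × 2.84 = 1201.32
Import duty = 9187.28 + 1201.32 = 10388.60
Buyer bears: origin terminal 418.36 + freight 2640.35 + insurance 609.53 + destination terminal 320.88 + brokerage 323.87 + delivery 1150.09 + duty 10388.60 = 15851.68
Landed cost = invoice 62427.29 + 15851.68 = 78278.97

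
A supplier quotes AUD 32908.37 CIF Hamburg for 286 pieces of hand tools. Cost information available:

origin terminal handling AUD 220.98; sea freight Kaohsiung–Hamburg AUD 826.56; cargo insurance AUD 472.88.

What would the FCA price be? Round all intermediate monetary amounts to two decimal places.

From CIF to FCA, the seller no longer bears: origin terminal, freight, insurance.
FCA price = 32908.37 − 220.98 − 826.56 − 472.88 = 31387.95

FCA price: AUD 31387.95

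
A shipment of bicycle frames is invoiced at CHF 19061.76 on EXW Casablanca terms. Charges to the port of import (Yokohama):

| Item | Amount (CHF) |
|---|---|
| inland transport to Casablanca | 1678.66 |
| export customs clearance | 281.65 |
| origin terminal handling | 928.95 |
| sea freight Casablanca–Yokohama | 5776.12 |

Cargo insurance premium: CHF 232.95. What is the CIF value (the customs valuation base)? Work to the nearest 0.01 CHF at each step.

CIF = EXW price + pre-shipment costs + freight + insurance
CIF = 19061.76 + 1678.66 + 281.65 + 928.95 + 5776.12 + 232.95 = 27960.09

CIF value: CHF 27960.09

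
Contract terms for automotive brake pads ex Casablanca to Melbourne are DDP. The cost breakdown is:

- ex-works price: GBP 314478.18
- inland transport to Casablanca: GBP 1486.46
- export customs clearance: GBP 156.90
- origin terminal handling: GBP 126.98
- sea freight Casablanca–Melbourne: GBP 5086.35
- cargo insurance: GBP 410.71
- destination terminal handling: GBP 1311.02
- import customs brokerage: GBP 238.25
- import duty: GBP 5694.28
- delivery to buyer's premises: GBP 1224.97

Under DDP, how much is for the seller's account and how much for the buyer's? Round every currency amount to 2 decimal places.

DDP: the seller bears all costs including import duty.
Seller's account: goods 314478.18 + inland to port 1486.46 + export clearance 156.90 + origin terminal 126.98 + freight 5086.35 + insurance 410.71 + destination terminal 1311.02 + brokerage 238.25 + duty 5694.28 + delivery 1224.97 = 330214.10
Buyer's account: 0.00

Seller: GBP 330214.10; buyer: GBP 0.00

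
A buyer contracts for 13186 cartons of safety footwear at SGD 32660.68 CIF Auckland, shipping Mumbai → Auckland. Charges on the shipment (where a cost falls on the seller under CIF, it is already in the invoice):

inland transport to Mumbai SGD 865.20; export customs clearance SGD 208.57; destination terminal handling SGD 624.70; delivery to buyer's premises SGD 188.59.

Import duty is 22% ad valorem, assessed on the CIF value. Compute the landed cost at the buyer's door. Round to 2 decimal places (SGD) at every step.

Total landed cost: SGD 40659.32

CIF: the seller pays costs through ocean freight and marine insurance to the destination port.
Already in the invoice (seller's account under CIF): inland to port, export clearance — exclude.
The CIF price already equals the CIF value: 32660.68
Import duty = 32660.68 × 22% = 7185.35
Buyer bears: destination terminal 624.70 + delivery 188.59 + duty 7185.35 = 7998.64
Landed cost = invoice 32660.68 + 7998.64 = 40659.32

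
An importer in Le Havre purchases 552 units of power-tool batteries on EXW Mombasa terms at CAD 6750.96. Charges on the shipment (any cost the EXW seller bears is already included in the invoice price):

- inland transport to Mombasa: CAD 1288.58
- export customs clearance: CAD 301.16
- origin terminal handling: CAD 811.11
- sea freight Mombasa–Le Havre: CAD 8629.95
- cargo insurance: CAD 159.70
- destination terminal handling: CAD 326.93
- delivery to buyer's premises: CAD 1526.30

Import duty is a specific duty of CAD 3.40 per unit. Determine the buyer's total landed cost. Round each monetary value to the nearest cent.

Total landed cost: CAD 21671.49

EXW: the seller makes goods available at their premises; the buyer bears all onward costs.
CIF value = EXW price + inland to port + export clearance + origin terminal + freight + insurance = 6750.96 + 1288.58 + 301.16 + 811.11 + 8629.95 + 159.70 = 17941.46
Import duty = 552 × 3.40 = 1876.80
Buyer bears: inland to port 1288.58 + export clearance 301.16 + origin terminal 811.11 + freight 8629.95 + insurance 159.70 + destination terminal 326.93 + delivery 1526.30 + duty 1876.80 = 14920.53
Landed cost = invoice 6750.96 + 14920.53 = 21671.49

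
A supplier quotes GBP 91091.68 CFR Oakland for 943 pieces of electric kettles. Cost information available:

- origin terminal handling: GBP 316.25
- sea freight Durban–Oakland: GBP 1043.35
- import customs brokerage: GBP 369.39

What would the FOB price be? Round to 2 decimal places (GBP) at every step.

FOB price: GBP 90048.33

Not relevant to the conversion: origin terminal — on the seller under both CFR and FOB; already in the CFR price and stays in the FOB price. brokerage — on the buyer under both terms; not part of either seller's price.
From CFR to FOB, the seller no longer bears: freight.
FOB price = 91091.68 − 1043.35 = 90048.33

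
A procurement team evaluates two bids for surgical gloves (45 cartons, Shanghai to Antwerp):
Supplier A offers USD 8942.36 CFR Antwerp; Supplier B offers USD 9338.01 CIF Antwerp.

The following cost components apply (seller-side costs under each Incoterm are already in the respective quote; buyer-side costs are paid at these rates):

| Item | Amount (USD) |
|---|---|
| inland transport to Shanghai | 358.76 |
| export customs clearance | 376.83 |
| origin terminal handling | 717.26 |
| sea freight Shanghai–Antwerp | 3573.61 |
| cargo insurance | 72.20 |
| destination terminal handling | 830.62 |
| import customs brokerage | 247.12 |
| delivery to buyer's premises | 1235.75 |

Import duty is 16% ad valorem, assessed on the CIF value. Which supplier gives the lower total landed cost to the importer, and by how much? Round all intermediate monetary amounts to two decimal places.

Supplier A is cheaper by USD 375.20

Supplier A (CFR):
CIF value = CFR price + insurance = 8942.36 + 72.20 = 9014.56
Import duty = 9014.56 × 16% = 1442.33
Buyer bears (A): 72.20 + 830.62 + 247.12 + 1235.75 = 2385.69
Landed cost (A) = invoice 8942.36 + 2385.69 + duty 1442.33 = 12770.38
Supplier B (CIF):
The CIF price already equals the CIF value: 9338.01
Import duty = 9338.01 × 16% = 1494.08
Buyer bears (B): 830.62 + 247.12 + 1235.75 = 2313.49
Landed cost (B) = invoice 9338.01 + 2313.49 + duty 1494.08 = 13145.58
Difference = |12770.38 − 13145.58| = 375.20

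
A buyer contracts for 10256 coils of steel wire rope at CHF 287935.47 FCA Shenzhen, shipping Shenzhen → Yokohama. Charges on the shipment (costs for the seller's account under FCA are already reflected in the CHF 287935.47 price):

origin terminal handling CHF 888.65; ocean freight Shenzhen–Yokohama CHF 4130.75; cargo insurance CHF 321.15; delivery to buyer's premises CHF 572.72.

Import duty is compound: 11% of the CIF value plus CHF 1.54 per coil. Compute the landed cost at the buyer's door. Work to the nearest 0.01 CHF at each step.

Total landed cost: CHF 341903.34

FCA: the seller delivers export-cleared goods to the carrier; the buyer bears costs from that point.
CIF value = FCA price + origin terminal + freight + insurance = 287935.47 + 888.65 + 4130.75 + 321.15 = 293276.02
Ad valorem component: 293276.02 × 11% = 32260.36
Specific component: 10256 × 1.54 = 15794.24
Import duty = 32260.36 + 15794.24 = 48054.60
Buyer bears: origin terminal 888.65 + freight 4130.75 + insurance 321.15 + delivery 572.72 + duty 48054.60 = 53967.87
Landed cost = invoice 287935.47 + 53967.87 = 341903.34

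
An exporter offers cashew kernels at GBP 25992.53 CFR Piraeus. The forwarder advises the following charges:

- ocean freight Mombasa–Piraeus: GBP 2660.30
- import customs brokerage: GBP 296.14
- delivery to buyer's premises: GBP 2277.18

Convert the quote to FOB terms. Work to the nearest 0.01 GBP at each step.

FOB price: GBP 23332.23

Not relevant to the conversion: delivery, brokerage — on the buyer under both terms; not part of either seller's price.
From CFR to FOB, the seller no longer bears: freight.
FOB price = 25992.53 − 2660.30 = 23332.23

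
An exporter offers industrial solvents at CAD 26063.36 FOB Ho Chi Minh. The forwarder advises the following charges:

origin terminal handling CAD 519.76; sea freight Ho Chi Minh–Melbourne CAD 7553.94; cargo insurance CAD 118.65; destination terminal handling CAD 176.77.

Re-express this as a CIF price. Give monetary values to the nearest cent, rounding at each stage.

Not relevant to the conversion: origin terminal — on the seller under both FOB and CIF; already in the FOB price and stays in the CIF price. destination terminal — on the buyer under both terms; not part of either seller's price.
From FOB to CIF, the seller additionally bears: freight, insurance.
CIF price = 26063.36 + 7553.94 + 118.65 = 33735.95

CIF price: CAD 33735.95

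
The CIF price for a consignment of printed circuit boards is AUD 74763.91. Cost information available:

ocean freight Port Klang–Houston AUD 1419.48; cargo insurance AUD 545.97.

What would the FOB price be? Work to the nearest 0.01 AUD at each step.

From CIF to FOB, the seller no longer bears: freight, insurance.
FOB price = 74763.91 − 1419.48 − 545.97 = 72798.46

FOB price: AUD 72798.46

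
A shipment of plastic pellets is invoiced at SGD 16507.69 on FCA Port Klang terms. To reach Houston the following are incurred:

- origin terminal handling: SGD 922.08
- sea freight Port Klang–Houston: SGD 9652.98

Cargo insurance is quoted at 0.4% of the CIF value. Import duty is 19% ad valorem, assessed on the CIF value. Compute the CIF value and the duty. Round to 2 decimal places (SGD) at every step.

Let C be the CIF value. C = FCA price + pre-shipment costs + freight + 0.4% × C
C − 0.4% × C = 16507.69 + 922.08 + 9652.98
0.996 × C = 27082.75
C = 27082.75 / 0.996 = 27191.52
Insurance premium = 0.4% × 27191.52 = 108.77
Import duty = 27191.52 × 19% = 5166.39

CIF value: SGD 27191.52; import duty: SGD 5166.39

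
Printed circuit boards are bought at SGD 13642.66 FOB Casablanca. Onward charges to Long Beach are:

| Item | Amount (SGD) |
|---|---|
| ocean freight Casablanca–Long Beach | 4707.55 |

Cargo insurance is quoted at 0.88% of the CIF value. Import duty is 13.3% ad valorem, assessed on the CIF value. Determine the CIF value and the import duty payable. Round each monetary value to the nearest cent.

CIF value: SGD 18513.13; import duty: SGD 2462.25

Let C be the CIF value. C = FOB price + freight + 0.88% × C
C − 0.88% × C = 13642.66 + 4707.55
0.9912 × C = 18350.21
C = 18350.21 / 0.9912 = 18513.13
Insurance premium = 0.88% × 18513.13 = 162.92
Import duty = 18513.13 × 13.3% = 2462.25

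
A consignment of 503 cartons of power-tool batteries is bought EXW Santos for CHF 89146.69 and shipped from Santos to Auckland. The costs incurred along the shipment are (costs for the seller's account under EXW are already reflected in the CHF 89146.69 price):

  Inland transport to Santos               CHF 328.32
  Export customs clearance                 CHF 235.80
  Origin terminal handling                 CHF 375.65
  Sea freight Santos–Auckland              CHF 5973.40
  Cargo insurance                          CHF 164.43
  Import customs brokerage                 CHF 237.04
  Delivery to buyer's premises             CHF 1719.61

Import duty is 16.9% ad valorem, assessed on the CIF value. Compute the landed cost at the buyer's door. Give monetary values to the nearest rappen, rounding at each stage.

Total landed cost: CHF 114442.85

EXW: the seller makes goods available at their premises; the buyer bears all onward costs.
CIF value = EXW price + inland to port + export clearance + origin terminal + freight + insurance = 89146.69 + 328.32 + 235.80 + 375.65 + 5973.40 + 164.43 = 96224.29
Import duty = 96224.29 × 16.9% = 16261.91
Buyer bears: inland to port 328.32 + export clearance 235.80 + origin terminal 375.65 + freight 5973.40 + insurance 164.43 + brokerage 237.04 + delivery 1719.61 + duty 16261.91 = 25296.16
Landed cost = invoice 89146.69 + 25296.16 = 114442.85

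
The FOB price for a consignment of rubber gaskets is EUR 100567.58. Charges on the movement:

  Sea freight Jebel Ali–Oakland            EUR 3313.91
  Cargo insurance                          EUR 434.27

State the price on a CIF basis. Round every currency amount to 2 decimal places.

From FOB to CIF, the seller additionally bears: freight, insurance.
CIF price = 100567.58 + 3313.91 + 434.27 = 104315.76

CIF price: EUR 104315.76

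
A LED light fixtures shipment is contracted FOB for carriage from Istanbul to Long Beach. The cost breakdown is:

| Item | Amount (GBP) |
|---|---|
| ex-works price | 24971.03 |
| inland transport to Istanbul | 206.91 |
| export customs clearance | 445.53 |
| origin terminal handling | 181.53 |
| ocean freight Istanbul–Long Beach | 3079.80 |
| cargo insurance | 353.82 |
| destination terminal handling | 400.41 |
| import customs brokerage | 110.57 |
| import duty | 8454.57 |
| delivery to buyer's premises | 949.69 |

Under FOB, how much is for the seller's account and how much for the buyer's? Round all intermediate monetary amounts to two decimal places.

FOB: the seller bears costs until goods are on board at the origin port; the buyer bears freight, insurance and all costs thereafter.
Seller's account: goods 24971.03 + inland to port 206.91 + export clearance 445.53 + origin terminal 181.53 = 25805.00
Buyer's account: freight 3079.80 + insurance 353.82 + destination terminal 400.41 + brokerage 110.57 + duty 8454.57 + delivery 949.69 = 13348.86

Seller: GBP 25805.00; buyer: GBP 13348.86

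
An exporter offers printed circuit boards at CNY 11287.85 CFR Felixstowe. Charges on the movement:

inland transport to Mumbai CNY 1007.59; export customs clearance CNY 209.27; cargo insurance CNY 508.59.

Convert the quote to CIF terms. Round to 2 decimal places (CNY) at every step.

CIF price: CNY 11796.44

Not relevant to the conversion: inland to port, export clearance — on the seller under both CFR and CIF; already in the CFR price and stays in the CIF price.
From CFR to CIF, the seller additionally bears: insurance.
CIF price = 11287.85 + 508.59 = 11796.44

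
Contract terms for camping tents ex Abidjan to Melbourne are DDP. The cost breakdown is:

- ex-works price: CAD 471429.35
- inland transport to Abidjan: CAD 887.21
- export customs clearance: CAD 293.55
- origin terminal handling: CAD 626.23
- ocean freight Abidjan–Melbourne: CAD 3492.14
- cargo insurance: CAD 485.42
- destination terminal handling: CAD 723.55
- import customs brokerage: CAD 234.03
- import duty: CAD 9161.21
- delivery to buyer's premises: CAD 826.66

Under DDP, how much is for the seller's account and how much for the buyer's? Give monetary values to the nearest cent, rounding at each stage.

Seller: CAD 488159.35; buyer: CAD 0.00

DDP: the seller bears all costs including import duty.
Seller's account: goods 471429.35 + inland to port 887.21 + export clearance 293.55 + origin terminal 626.23 + freight 3492.14 + insurance 485.42 + destination terminal 723.55 + brokerage 234.03 + duty 9161.21 + delivery 826.66 = 488159.35
Buyer's account: 0.00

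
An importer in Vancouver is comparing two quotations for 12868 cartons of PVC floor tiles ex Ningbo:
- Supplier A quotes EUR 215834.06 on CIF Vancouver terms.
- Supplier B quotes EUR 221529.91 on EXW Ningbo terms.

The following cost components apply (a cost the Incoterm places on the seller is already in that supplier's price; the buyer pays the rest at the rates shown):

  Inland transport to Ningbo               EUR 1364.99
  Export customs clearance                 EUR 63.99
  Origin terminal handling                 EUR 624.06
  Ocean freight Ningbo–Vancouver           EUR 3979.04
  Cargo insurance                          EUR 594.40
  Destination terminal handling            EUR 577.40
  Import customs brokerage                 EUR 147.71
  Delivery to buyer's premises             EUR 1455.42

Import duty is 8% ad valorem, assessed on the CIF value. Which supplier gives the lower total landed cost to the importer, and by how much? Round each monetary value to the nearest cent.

Supplier A is cheaper by EUR 13308.12

Supplier A (CIF):
The CIF price already equals the CIF value: 215834.06
Import duty = 215834.06 × 8% = 17266.72
Buyer bears (A): 577.40 + 147.71 + 1455.42 = 2180.53
Landed cost (A) = invoice 215834.06 + 2180.53 + duty 17266.72 = 235281.31
Supplier B (EXW):
CIF value = EXW price + inland to port + export clearance + origin terminal + freight + insurance = 221529.91 + 1364.99 + 63.99 + 624.06 + 3979.04 + 594.40 = 228156.39
Import duty = 228156.39 × 8% = 18252.51
Buyer bears (B): 1364.99 + 63.99 + 624.06 + 3979.04 + 594.40 + 577.40 + 147.71 + 1455.42 = 8807.01
Landed cost (B) = invoice 221529.91 + 8807.01 + duty 18252.51 = 248589.43
Difference = |235281.31 − 248589.43| = 13308.12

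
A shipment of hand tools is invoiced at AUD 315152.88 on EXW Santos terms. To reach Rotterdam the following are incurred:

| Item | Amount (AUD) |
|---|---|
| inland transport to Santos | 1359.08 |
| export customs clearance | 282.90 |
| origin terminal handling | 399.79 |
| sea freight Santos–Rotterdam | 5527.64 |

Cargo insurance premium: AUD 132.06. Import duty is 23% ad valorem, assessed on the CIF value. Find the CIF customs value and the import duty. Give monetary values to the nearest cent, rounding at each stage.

CIF = EXW price + pre-shipment costs + freight + insurance
CIF = 315152.88 + 1359.08 + 282.90 + 399.79 + 5527.64 + 132.06 = 322854.35
Import duty = 322854.35 × 23% = 74256.50

CIF value: AUD 322854.35; import duty: AUD 74256.50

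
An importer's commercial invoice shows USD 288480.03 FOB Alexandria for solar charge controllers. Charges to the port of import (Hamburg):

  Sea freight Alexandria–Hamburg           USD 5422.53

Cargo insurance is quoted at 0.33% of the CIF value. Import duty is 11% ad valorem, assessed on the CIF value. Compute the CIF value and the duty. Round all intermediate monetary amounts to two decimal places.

Let C be the CIF value. C = FOB price + freight + 0.33% × C
C − 0.33% × C = 288480.03 + 5422.53
0.9967 × C = 293902.56
C = 293902.56 / 0.9967 = 294875.65
Insurance premium = 0.33% × 294875.65 = 973.09
Import duty = 294875.65 × 11% = 32436.32

CIF value: USD 294875.65; import duty: USD 32436.32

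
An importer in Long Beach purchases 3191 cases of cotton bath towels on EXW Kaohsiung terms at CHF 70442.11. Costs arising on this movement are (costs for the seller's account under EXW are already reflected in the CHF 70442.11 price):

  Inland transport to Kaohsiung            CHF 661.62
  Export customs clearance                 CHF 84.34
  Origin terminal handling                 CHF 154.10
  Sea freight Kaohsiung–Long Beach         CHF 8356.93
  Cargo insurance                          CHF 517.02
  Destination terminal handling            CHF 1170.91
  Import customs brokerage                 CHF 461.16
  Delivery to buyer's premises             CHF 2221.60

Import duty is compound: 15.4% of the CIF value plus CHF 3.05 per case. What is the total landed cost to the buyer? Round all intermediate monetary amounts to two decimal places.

Total landed cost: CHF 106155.62

EXW: the seller makes goods available at their premises; the buyer bears all onward costs.
CIF value = EXW price + inland to port + export clearance + origin terminal + freight + insurance = 70442.11 + 661.62 + 84.34 + 154.10 + 8356.93 + 517.02 = 80216.12
Ad valorem component: 80216.12 × 15.4% = 12353.28
Specific component: 3191 × 3.05 = 9732.55
Import duty = 12353.28 + 9732.55 = 22085.83
Buyer bears: inland to port 661.62 + export clearance 84.34 + origin terminal 154.10 + freight 8356.93 + insurance 517.02 + destination terminal 1170.91 + brokerage 461.16 + delivery 2221.60 + duty 22085.83 = 35713.51
Landed cost = invoice 70442.11 + 35713.51 = 106155.62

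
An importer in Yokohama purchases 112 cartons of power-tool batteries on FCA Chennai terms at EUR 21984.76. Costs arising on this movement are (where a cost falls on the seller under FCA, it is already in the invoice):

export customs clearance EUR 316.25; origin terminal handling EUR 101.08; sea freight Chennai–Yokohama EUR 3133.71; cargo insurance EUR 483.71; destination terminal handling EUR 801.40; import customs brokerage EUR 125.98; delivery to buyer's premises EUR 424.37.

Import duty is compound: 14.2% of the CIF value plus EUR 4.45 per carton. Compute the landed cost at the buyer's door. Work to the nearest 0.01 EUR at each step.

Total landed cost: EUR 31203.27

FCA: the seller delivers export-cleared goods to the carrier; the buyer bears costs from that point.
Already in the invoice (seller's account under FCA): export clearance — exclude.
CIF value = FCA price + origin terminal + freight + insurance = 21984.76 + 101.08 + 3133.71 + 483.71 = 25703.26
Ad valorem component: 25703.26 × 14.2% = 3649.86
Specific component: 112 × 4.45 = 498.40
Import duty = 3649.86 + 498.40 = 4148.26
Buyer bears: origin terminal 101.08 + freight 3133.71 + insurance 483.71 + destination terminal 801.40 + brokerage 125.98 + delivery 424.37 + duty 4148.26 = 9218.51
Landed cost = invoice 21984.76 + 9218.51 = 31203.27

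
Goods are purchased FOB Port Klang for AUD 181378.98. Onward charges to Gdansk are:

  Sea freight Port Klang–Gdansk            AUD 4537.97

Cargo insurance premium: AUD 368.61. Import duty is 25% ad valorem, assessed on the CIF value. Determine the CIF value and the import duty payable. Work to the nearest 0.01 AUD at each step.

CIF value: AUD 186285.56; import duty: AUD 46571.39

CIF = FOB price + freight + insurance
CIF = 181378.98 + 4537.97 + 368.61 = 186285.56
Import duty = 186285.56 × 25% = 46571.39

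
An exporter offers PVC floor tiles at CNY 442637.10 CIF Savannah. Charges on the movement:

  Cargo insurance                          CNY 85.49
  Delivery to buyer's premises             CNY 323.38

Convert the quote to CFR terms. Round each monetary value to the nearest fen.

CFR price: CNY 442551.61

Not relevant to the conversion: delivery — on the buyer under both terms; not part of either seller's price.
From CIF to CFR, the seller no longer bears: insurance.
CFR price = 442637.10 − 85.49 = 442551.61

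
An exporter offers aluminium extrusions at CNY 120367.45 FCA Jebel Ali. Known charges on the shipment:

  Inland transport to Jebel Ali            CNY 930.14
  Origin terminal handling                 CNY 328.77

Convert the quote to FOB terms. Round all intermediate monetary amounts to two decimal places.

Not relevant to the conversion: inland to port — on the seller under both FCA and FOB; already in the FCA price and stays in the FOB price.
From FCA to FOB, the seller additionally bears: origin terminal.
FOB price = 120367.45 + 328.77 = 120696.22

FOB price: CNY 120696.22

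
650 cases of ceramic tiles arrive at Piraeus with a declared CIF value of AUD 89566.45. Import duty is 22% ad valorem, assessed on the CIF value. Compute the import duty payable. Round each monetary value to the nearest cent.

Import duty = 89566.45 × 22% = 19704.62

Import duty: AUD 19704.62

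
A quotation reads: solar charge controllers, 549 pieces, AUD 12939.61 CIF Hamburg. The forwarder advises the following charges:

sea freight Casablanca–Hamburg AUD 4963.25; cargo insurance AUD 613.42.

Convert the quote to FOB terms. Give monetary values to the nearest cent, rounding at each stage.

From CIF to FOB, the seller no longer bears: freight, insurance.
FOB price = 12939.61 − 4963.25 − 613.42 = 7362.94

FOB price: AUD 7362.94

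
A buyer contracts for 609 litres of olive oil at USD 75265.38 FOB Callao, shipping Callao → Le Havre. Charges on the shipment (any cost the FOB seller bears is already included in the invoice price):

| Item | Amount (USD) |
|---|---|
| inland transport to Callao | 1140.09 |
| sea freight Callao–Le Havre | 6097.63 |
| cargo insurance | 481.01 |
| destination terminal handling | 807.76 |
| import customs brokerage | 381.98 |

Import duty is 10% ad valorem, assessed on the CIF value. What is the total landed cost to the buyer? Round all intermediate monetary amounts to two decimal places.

Total landed cost: USD 91218.16

FOB: the seller bears costs until goods are on board at the origin port; the buyer bears freight, insurance and all costs thereafter.
Already in the invoice (seller's account under FOB): inland to port — exclude.
CIF value = FOB price + freight + insurance = 75265.38 + 6097.63 + 481.01 = 81844.02
Import duty = 81844.02 × 10% = 8184.40
Buyer bears: freight 6097.63 + insurance 481.01 + destination terminal 807.76 + brokerage 381.98 + duty 8184.40 = 15952.78
Landed cost = invoice 75265.38 + 15952.78 = 91218.16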